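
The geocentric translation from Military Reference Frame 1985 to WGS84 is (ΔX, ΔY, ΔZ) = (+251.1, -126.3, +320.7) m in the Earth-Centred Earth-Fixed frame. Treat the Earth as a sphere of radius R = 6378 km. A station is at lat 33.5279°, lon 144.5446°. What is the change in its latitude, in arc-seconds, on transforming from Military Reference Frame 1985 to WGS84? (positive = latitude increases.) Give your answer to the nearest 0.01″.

sin φ = 0.552343, cos φ = 0.833617, sin λ = 0.580069, cos λ = -0.814567.
North component: ΔN = −sin φ cos λ·ΔX − sin φ sin λ·ΔY + cos φ·ΔZ = −(0.552343)(-0.814567)(251.1) − (0.552343)(0.580069)(-126.3) + (0.833617)(320.7) = 420.78 m.
1° of latitude spans πR/180 = 111317 m, so Δφ = 420.78 / 111317 × 3600 = 13.608″.

Δφ = 13.61″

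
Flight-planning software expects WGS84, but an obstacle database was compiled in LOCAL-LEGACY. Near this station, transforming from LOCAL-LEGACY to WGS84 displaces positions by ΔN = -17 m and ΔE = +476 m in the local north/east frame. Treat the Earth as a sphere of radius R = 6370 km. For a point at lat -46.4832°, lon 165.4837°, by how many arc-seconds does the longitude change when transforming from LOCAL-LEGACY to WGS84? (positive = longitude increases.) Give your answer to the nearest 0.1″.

At latitude -46.4832°, cos φ = 0.688567.
One radian of longitude at latitude φ spans R cos φ, so Δλ = ΔE / (R cos φ) = 476.0 / (6370000 × 0.688567) = 1.0852e-04 rad = 22.384″.

Δλ = 22.4″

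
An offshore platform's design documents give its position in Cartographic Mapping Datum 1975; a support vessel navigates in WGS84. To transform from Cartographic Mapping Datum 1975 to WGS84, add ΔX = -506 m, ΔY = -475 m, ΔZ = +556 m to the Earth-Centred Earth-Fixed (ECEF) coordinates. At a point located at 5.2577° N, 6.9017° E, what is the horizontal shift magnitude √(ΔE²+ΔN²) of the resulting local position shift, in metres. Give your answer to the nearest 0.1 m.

The local east axis at (φ, λ) is (−sin λ, cos λ, 0), so ΔE = −sin(6.9017°)·(-506) + cos(6.9017°)·(-475) = -410.75 m.
The local north axis is (−sin φ cos λ, −sin φ sin λ, cos φ), giving ΔN = 46.032 + 5.230 + 553.661 = 604.92 m.
Horizontal magnitude = √(ΔE² + ΔN²) = √((-410.75)² + 604.92²) = 731.20 m.

731.2 m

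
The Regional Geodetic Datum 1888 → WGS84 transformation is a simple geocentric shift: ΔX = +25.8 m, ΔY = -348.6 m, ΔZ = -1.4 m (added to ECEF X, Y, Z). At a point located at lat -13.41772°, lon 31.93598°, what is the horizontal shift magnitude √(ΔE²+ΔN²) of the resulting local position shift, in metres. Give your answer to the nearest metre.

The local east axis at (φ, λ) is (−sin λ, cos λ, 0), so ΔE = −sin(31.93598°)·25.8 + cos(31.93598°)·(-348.6) = -309.48 m.
The local north axis is (−sin φ cos λ, −sin φ sin λ, cos φ), giving ΔN = 5.081 − 42.790 − 1.362 = -39.07 m.
Horizontal magnitude = √(ΔE² + ΔN²) = √((-309.48)² + (-39.07)²) = 311.94 m.

312 m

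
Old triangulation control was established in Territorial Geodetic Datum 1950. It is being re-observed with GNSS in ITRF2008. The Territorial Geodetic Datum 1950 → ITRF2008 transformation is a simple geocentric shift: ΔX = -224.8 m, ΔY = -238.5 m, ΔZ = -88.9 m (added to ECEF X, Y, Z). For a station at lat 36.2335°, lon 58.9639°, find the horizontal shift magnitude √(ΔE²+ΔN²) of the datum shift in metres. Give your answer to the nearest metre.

137 m

The local east axis at (φ, λ) is (−sin λ, cos λ, 0), so ΔE = −sin(58.9639°)·(-224.8) + cos(58.9639°)·(-238.5) = 69.65 m.
The local north axis is (−sin φ cos λ, −sin φ sin λ, cos φ), giving ΔN = 68.507 + 120.791 − 71.708 = 117.59 m.
Horizontal magnitude = √(ΔE² + ΔN²) = √(69.65² + 117.59²) = 136.67 m.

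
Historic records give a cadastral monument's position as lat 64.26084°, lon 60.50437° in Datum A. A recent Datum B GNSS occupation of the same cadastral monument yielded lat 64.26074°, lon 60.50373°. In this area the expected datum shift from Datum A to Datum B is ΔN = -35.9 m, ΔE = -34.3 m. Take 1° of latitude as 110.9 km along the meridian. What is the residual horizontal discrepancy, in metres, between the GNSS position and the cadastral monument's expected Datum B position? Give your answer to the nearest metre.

Observed coordinate differences: Δφ = -0.00010°, Δλ = -0.00064°.
Converting to metres (1° lat = 110900 m, cos φ = 0.434275): observed ΔN = -11.1 m, observed ΔE = -30.8 m.
Subtracting the expected shift leaves a residual of -11.1 − (-35.9) = 24.8 m north and -30.8 − (-34.3) = 3.5 m east.
Residual distance = √(24.8² + 3.5²) = 25.1 m.

25 m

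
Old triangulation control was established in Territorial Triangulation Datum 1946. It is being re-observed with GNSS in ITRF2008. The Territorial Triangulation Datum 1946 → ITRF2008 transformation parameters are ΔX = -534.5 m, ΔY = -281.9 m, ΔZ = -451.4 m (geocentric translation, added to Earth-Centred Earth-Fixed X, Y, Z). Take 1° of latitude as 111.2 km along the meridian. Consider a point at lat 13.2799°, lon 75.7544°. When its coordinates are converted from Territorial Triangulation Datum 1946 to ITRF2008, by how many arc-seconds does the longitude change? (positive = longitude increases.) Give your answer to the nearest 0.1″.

Δλ = 14.9″

sin φ = 0.229708, cos φ = 0.973260, sin λ = 0.969250, cos λ = 0.246079.
East component: ΔE = −sin λ·ΔX + cos λ·ΔY = −(0.969250)(-534.5) + (0.246079)(-281.9) = 448.69 m.
1° of latitude spans 111200 m; at latitude φ, 1° of longitude spans that × cos φ = 108226.5 m, so Δλ = 448.69 / 108226.5 × 3600 = 14.925″.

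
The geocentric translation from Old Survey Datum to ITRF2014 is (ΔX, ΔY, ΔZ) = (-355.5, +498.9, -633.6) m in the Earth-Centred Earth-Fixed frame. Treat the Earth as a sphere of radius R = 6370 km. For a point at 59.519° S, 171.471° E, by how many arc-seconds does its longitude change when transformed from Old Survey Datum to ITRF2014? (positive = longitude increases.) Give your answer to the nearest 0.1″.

sin φ = -0.861797, cos φ = 0.507253, sin λ = 0.148310, cos λ = -0.988941.
East component: ΔE = −sin λ·ΔX + cos λ·ΔY = −(0.148310)(-355.5) + (-0.988941)(498.9) = -440.66 m.
1° of latitude spans πR/180 = 111177 m; at latitude φ, 1° of longitude spans that × cos φ = 56395.1 m, so Δλ = -440.66 / 56395.1 × 3600 = -28.130″.

Δλ = -28.1″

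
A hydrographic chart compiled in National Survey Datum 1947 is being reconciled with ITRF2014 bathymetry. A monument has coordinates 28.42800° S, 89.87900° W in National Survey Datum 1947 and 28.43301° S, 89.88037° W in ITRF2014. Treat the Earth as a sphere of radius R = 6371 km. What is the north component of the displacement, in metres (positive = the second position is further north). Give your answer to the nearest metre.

ΔN = -557 m

Δφ = -28.43301° − -28.42800° = -0.00501°; Δλ = -89.88037° − -89.87900° = -0.00137°.
1° along a meridian = πR/180 = 111195 m.
ΔN = Δφ × 111195 = -557.1 m; ΔE = Δλ × 111195 × cos(-28.42800°) = -0.00137 × 111195 × 0.879416 = -134.0 m.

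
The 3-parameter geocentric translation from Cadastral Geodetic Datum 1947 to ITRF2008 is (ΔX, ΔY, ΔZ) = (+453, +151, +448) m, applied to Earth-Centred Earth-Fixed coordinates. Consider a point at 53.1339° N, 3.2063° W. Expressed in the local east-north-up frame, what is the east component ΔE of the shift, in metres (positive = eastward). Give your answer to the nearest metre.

ΔE = 176 m

The local east axis at (φ, λ) is (−sin λ, cos λ, 0), so ΔE = −sin(-3.2063°)·453 + cos(-3.2063°)·151 = 176.10 m.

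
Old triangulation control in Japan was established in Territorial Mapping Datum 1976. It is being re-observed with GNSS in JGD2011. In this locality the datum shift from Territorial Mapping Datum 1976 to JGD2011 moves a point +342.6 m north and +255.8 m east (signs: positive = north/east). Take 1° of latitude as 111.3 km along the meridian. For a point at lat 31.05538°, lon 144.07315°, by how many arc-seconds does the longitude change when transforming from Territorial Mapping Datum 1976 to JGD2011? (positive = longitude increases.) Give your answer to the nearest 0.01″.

At latitude 31.05538°, cos φ = 0.856669.
1° of longitude at this latitude = 111.3 × cos φ = 95.35 km, so Δλ = 255.8 / 95347.3 = 0.0026828° = 9.658″.

Δλ = 9.66″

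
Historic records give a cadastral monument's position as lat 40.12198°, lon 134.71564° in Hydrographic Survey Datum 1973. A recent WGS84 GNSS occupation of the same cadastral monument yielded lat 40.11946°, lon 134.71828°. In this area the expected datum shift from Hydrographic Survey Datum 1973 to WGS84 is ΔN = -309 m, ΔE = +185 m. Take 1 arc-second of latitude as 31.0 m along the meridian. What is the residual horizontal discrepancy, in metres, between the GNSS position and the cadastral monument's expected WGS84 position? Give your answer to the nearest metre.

49 m

Observed coordinate differences: Δφ = -0.00252°, Δλ = +0.00264°.
Converting to metres (1° lat = 111600 m, cos φ = 0.764674): observed ΔN = -281.2 m, observed ΔE = 225.3 m.
Subtracting the expected shift leaves a residual of -281.2 − (-309) = 27.8 m north and 225.3 − (185) = 40.3 m east.
Residual distance = √(27.8² + 40.3²) = 48.9 m.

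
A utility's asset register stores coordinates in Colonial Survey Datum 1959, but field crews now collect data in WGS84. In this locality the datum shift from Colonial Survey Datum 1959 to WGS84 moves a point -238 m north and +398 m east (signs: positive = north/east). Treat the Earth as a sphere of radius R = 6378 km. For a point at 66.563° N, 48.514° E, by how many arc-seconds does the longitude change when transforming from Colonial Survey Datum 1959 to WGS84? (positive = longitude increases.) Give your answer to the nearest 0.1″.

Δλ = 32.4″

At latitude 66.563°, cos φ = 0.397740.
One radian of longitude at latitude φ spans R cos φ, so Δλ = ΔE / (R cos φ) = 398.0 / (6378000 × 0.397740) = 1.5689e-04 rad = 32.361″.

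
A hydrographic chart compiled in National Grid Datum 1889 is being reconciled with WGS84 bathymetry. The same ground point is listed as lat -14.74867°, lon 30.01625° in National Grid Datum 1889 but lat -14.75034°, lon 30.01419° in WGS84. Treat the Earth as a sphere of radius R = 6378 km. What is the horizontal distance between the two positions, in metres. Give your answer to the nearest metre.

289 m

Δφ = -14.75034° − -14.74867° = -0.00167°; Δλ = 30.01419° − 30.01625° = -0.00206°.
1° along a meridian = πR/180 = 111317 m.
ΔN = Δφ × 111317 = -185.9 m; ΔE = Δλ × 111317 × cos(-14.74867°) = -0.00206 × 111317 × 0.967052 = -221.8 m.
Distance = √(ΔE² + ΔN²) = √((-221.8)² + (-185.9)²) = 289.4 m.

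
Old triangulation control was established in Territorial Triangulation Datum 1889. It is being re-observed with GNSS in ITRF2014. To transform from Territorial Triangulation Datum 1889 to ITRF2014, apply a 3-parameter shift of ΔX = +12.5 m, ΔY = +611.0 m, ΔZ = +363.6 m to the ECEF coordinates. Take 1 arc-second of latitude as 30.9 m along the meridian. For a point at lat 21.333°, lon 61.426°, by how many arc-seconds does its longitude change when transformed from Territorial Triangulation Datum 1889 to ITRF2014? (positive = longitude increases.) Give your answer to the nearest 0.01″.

Δλ = 9.77″

sin φ = 0.363788, cos φ = 0.931482, sin λ = 0.878200, cos λ = 0.478293.
East component: ΔE = −sin λ·ΔX + cos λ·ΔY = −(0.878200)(12.5) + (0.478293)(611.0) = 281.26 m.
1° of latitude spans 3600 × 30.90 = 111240 m; at latitude φ, 1° of longitude spans that × cos φ = 103618.0 m, so Δλ = 281.26 / 103618.0 × 3600 = 9.772″.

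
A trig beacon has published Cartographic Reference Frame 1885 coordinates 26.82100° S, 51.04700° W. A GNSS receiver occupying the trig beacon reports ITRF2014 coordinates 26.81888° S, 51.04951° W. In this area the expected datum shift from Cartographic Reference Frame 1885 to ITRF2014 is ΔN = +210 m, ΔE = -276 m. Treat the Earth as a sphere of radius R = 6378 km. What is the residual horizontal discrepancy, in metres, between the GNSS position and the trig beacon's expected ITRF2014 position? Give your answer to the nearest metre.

Observed coordinate differences: Δφ = +0.00212°, Δλ = -0.00251°.
Converting to metres (1° lat = 111317 m, cos φ = 0.892421): observed ΔN = 236.0 m, observed ΔE = -249.3 m.
Subtracting the expected shift leaves a residual of 236.0 − (210) = 26.0 m north and -249.3 − (-276) = 26.7 m east.
Residual distance = √(26.0² + 26.7²) = 37.2 m.

37 m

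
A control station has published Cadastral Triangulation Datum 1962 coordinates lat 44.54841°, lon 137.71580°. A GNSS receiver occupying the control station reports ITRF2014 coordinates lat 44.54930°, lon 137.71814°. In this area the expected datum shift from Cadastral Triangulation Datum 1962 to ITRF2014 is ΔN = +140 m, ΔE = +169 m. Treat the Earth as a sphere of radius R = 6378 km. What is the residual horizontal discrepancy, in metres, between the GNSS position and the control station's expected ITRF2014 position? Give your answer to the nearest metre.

44 m

Observed coordinate differences: Δφ = +0.00089°, Δλ = +0.00234°.
Converting to metres (1° lat = 111317 m, cos φ = 0.712658): observed ΔN = 99.1 m, observed ΔE = 185.6 m.
Subtracting the expected shift leaves a residual of 99.1 − (140) = -40.9 m north and 185.6 − (169) = 16.6 m east.
Residual distance = √((-40.9)² + 16.6²) = 44.2 m.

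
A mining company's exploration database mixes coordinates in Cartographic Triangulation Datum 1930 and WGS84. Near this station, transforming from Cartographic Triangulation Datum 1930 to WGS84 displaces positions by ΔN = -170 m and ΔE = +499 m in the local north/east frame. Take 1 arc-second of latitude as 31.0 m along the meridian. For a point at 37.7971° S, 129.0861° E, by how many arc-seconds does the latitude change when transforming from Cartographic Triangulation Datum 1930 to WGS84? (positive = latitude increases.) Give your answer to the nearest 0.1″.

1″ of latitude = 31.00 m, so Δφ = -170.0 / 31.00 = -5.484″.

Δφ = -5.5″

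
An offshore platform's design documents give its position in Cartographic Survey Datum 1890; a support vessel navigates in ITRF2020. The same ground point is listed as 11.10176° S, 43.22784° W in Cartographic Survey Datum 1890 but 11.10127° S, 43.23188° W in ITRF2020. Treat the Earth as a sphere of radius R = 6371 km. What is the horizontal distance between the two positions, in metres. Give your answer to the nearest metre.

444 m

Δφ = -11.10127° − -11.10176° = +0.00049°; Δλ = -43.23188° − -43.22784° = -0.00404°.
1° along a meridian = πR/180 = 111195 m.
ΔN = Δφ × 111195 = 54.5 m; ΔE = Δλ × 111195 × cos(-11.10176°) = -0.00404 × 111195 × 0.981287 = -440.8 m.
Distance = √(ΔE² + ΔN²) = √((-440.8)² + 54.5²) = 444.2 m.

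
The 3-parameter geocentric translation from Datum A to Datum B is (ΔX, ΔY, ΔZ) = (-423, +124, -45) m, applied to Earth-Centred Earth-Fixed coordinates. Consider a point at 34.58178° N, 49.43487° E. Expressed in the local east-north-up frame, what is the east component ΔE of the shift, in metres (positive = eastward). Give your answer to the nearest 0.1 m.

The local east axis at (φ, λ) is (−sin λ, cos λ, 0), so ΔE = −sin(49.43487°)·(-423) + cos(49.43487°)·124 = 401.98 m.

ΔE = 402.0 m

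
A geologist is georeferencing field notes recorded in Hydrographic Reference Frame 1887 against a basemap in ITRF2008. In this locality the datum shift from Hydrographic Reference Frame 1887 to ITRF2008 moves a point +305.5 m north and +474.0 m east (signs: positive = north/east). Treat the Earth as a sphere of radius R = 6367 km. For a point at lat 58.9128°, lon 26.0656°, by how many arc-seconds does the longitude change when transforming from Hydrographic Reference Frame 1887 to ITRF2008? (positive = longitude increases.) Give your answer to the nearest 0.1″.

At latitude 58.9128°, cos φ = 0.516342.
One radian of longitude at latitude φ spans R cos φ, so Δλ = ΔE / (R cos φ) = 474.0 / (6367000 × 0.516342) = 1.4418e-04 rad = 29.739″.

Δλ = 29.7″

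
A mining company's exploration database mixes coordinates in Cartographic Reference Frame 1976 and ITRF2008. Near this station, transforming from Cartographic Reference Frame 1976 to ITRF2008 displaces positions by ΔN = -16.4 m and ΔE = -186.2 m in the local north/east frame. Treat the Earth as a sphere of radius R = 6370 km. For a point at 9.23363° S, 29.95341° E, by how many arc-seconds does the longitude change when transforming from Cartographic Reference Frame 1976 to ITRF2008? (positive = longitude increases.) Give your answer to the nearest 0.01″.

Δλ = -6.11″

At latitude -9.23363°, cos φ = 0.987042.
One radian of longitude at latitude φ spans R cos φ, so Δλ = ΔE / (R cos φ) = -186.2 / (6370000 × 0.987042) = -2.9615e-05 rad = -6.108″.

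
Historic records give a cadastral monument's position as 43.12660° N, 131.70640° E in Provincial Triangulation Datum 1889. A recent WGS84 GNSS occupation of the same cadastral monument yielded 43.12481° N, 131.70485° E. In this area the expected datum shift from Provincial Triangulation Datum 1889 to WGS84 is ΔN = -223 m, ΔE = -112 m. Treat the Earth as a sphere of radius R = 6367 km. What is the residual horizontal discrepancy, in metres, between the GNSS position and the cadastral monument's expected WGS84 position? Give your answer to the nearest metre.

28 m

Observed coordinate differences: Δφ = -0.00179°, Δλ = -0.00155°.
Converting to metres (1° lat = 111125 m, cos φ = 0.729845): observed ΔN = -198.9 m, observed ΔE = -125.7 m.
Subtracting the expected shift leaves a residual of -198.9 − (-223) = 24.1 m north and -125.7 − (-112) = -13.7 m east.
Residual distance = √(24.1² + (-13.7)²) = 27.7 m.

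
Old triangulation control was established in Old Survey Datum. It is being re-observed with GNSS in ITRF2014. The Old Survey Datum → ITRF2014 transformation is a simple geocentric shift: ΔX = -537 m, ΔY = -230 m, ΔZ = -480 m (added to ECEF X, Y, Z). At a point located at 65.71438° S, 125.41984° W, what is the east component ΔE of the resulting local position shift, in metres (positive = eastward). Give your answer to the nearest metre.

ΔE = -304 m

The local east axis at (φ, λ) is (−sin λ, cos λ, 0), so ΔE = −sin(-125.41984°)·(-537) + cos(-125.41984°)·(-230) = -304.32 m.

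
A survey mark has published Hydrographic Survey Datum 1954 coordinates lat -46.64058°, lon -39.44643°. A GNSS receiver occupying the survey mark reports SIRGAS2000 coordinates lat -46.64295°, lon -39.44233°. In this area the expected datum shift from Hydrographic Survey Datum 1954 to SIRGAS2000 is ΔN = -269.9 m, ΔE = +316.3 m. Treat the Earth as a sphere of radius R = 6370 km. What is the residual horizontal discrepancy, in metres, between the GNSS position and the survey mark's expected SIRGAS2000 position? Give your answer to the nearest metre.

7 m

Observed coordinate differences: Δφ = -0.00237°, Δλ = +0.00410°.
Converting to metres (1° lat = 111177 m, cos φ = 0.686573): observed ΔN = -263.5 m, observed ΔE = 313.0 m.
Subtracting the expected shift leaves a residual of -263.5 − (-269.9) = 6.4 m north and 313.0 − (316.3) = -3.3 m east.
Residual distance = √(6.4² + (-3.3)²) = 7.2 m.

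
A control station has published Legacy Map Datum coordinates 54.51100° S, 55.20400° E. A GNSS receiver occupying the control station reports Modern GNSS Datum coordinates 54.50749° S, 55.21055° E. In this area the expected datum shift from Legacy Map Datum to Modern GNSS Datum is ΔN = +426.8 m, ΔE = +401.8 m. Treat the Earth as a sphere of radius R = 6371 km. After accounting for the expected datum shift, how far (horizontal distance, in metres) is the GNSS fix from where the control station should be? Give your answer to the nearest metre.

Observed coordinate differences: Δφ = +0.00351°, Δλ = +0.00655°.
Converting to metres (1° lat = 111195 m, cos φ = 0.580547): observed ΔN = 390.3 m, observed ΔE = 422.8 m.
Subtracting the expected shift leaves a residual of 390.3 − (426.8) = -36.5 m north and 422.8 − (401.8) = 21.0 m east.
Residual distance = √((-36.5)² + 21.0²) = 42.1 m.

42 m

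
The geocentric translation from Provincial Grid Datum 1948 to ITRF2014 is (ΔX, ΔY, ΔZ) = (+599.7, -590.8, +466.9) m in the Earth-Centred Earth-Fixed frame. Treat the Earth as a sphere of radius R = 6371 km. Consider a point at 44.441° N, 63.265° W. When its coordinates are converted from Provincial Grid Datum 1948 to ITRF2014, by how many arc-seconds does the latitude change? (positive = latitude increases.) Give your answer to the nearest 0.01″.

sin φ = 0.700174, cos φ = 0.713972, sin λ = -0.893097, cos λ = 0.449865.
North component: ΔN = −sin φ cos λ·ΔX − sin φ sin λ·ΔY + cos φ·ΔZ = −(0.700174)(0.449865)(599.7) − (0.700174)(-0.893097)(-590.8) + (0.713972)(466.9) = -224.98 m.
1° of latitude spans πR/180 = 111195 m, so Δφ = -224.98 / 111195 × 3600 = -7.284″.

Δφ = -7.28″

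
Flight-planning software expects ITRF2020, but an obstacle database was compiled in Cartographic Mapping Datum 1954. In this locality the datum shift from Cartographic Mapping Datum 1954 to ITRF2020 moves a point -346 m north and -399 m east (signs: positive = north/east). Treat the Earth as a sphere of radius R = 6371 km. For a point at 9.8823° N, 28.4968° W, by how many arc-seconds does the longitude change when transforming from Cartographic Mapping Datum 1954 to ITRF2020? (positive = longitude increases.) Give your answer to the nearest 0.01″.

Δλ = -13.11″

At latitude 9.8823°, cos φ = 0.985162.
One radian of longitude at latitude φ spans R cos φ, so Δλ = ΔE / (R cos φ) = -399.0 / (6371000 × 0.985162) = -6.3571e-05 rad = -13.112″.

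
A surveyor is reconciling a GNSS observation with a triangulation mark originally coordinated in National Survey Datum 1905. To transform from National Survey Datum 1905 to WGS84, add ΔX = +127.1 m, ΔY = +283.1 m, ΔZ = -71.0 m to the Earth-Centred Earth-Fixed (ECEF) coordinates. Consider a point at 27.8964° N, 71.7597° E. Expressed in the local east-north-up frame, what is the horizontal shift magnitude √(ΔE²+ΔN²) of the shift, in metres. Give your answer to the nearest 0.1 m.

209.6 m

The local east axis at (φ, λ) is (−sin λ, cos λ, 0), so ΔE = −sin(71.7597°)·127.1 + cos(71.7597°)·283.1 = -32.10 m.
The local north axis is (−sin φ cos λ, −sin φ sin λ, cos φ), giving ΔN = -18.613 − 125.800 − 62.749 = -207.16 m.
Horizontal magnitude = √(ΔE² + ΔN²) = √((-32.10)² + (-207.16)²) = 209.63 m.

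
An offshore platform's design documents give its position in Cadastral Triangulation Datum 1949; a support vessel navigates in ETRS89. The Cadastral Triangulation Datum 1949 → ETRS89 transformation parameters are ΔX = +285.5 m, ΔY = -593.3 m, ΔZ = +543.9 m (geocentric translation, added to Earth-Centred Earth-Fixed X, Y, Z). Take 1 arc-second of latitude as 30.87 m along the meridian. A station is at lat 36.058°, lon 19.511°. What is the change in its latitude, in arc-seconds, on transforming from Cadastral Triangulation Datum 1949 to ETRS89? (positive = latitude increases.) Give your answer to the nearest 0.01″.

Δφ = 12.89″

sin φ = 0.588604, cos φ = 0.808422, sin λ = 0.333988, cos λ = 0.942577.
North component: ΔN = −sin φ cos λ·ΔX − sin φ sin λ·ΔY + cos φ·ΔZ = −(0.588604)(0.942577)(285.5) − (0.588604)(0.333988)(-593.3) + (0.808422)(543.9) = 397.94 m.
1° of latitude spans 3600 × 30.87 = 111132 m, so Δφ = 397.94 / 111132 × 3600 = 12.891″.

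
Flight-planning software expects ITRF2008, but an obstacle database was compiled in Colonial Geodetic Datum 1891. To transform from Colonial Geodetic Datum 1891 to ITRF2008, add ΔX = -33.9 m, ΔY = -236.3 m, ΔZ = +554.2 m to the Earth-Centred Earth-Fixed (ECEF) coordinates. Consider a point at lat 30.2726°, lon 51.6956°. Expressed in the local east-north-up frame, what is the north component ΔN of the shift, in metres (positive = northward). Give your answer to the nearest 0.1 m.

ΔN = 582.7 m

The local north axis is (−sin φ cos λ, −sin φ sin λ, cos φ), giving ΔN = 10.593 + 93.479 + 478.627 = 582.70 m.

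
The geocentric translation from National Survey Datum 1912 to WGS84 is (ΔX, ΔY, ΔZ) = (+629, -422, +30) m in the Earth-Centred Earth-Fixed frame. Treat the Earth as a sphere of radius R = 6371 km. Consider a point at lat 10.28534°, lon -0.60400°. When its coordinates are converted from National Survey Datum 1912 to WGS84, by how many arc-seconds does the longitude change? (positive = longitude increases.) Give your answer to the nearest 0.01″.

Δλ = -13.67″

sin φ = 0.178550, cos φ = 0.983931, sin λ = -0.010542, cos λ = 0.999944.
East component: ΔE = −sin λ·ΔX + cos λ·ΔY = −(-0.010542)(629) + (0.999944)(-422) = -415.35 m.
1° of latitude spans πR/180 = 111195 m; at latitude φ, 1° of longitude spans that × cos φ = 109408.1 m, so Δλ = -415.35 / 109408.1 × 3600 = -13.667″.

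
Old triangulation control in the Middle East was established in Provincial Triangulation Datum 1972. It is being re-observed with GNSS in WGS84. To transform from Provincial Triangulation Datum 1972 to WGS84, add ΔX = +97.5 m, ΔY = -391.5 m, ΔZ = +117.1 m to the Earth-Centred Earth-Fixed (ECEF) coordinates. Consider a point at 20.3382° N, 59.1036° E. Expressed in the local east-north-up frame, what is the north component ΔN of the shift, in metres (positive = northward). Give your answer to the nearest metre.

ΔN = 209 m

The local north axis is (−sin φ cos λ, −sin φ sin λ, cos φ), giving ΔN = -17.401 + 116.761 + 109.800 = 209.16 m.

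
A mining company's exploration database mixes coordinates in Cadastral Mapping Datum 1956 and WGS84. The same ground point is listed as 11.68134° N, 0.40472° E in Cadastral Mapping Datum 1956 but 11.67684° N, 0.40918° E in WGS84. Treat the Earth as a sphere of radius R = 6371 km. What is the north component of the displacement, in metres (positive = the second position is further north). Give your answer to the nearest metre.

Δφ = 11.67684° − 11.68134° = -0.00450°; Δλ = 0.40918° − 0.40472° = +0.00446°.
1° along a meridian = πR/180 = 111195 m.
ΔN = Δφ × 111195 = -500.4 m; ΔE = Δλ × 111195 × cos(11.68134°) = +0.00446 × 111195 × 0.979289 = 485.7 m.

ΔN = -500 m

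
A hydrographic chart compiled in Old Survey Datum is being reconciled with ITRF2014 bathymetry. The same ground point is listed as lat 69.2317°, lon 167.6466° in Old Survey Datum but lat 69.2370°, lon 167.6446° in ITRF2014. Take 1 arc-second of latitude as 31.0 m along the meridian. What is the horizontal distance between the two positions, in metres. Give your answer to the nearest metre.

Δφ = 69.2370° − 69.2317° = +0.0053°; Δλ = 167.6446° − 167.6466° = -0.0020°.
1° of latitude = 3600 × 31.00 = 111600 m.
ΔN = Δφ × 111600 = 591.5 m; ΔE = Δλ × 111600 × cos(69.2317°) = -0.0020 × 111600 × 0.354590 = -79.1 m.
Distance = √(ΔE² + ΔN²) = √((-79.1)² + 591.5²) = 596.8 m.

597 m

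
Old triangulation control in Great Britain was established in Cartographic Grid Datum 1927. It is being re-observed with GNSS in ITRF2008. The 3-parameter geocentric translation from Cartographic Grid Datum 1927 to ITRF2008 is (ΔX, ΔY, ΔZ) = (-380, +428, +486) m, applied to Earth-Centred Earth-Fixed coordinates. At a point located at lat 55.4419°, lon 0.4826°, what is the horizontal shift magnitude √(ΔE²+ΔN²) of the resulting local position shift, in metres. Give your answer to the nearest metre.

At φ = 55.4419°, λ = 0.4826°: sin φ = 0.823551, cos φ = 0.567242, sin λ = 0.008423, cos λ = 0.999965.
ΔE = −sin λ·ΔX + cos λ·ΔY = −(0.008423)·(-380) + (0.999965)·(428) = 431.19 m.
ΔN = −sin φ cos λ·ΔX − sin φ sin λ·ΔY + cos φ·ΔZ = −(0.823551)(0.999965)(-380) − (0.823551)(0.008423)(428) + (0.567242)(486) = 585.65 m.
Horizontal magnitude = √(ΔE² + ΔN²) = √(431.19² + 585.65²) = 727.26 m.

727 m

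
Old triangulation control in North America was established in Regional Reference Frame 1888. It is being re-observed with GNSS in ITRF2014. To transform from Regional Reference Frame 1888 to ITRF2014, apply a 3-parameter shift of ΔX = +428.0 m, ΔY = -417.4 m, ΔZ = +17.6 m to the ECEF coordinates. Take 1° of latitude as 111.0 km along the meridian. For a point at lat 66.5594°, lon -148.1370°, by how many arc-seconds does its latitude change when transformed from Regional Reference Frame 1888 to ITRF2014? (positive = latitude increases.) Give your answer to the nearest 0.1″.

Δφ = 4.5″

sin φ = 0.917473, cos φ = 0.397798, sin λ = -0.527890, cos λ = -0.849313.
North component: ΔN = −sin φ cos λ·ΔX − sin φ sin λ·ΔY + cos φ·ΔZ = −(0.917473)(-0.849313)(428.0) − (0.917473)(-0.527890)(-417.4) + (0.397798)(17.6) = 138.35 m.
1° of latitude spans 111000 m, so Δφ = 138.35 / 111000 × 3600 = 4.487″.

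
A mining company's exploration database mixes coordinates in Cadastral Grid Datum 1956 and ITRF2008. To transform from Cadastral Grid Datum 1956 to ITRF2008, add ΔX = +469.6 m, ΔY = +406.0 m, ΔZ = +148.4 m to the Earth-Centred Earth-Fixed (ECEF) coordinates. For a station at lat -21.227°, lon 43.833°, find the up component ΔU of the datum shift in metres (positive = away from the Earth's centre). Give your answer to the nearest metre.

ΔU = 524 m

The local up (radial) axis is (cos φ cos λ, cos φ sin λ, sin φ), giving ΔU = 315.768 + 262.102 − 53.730 = 524.14 m.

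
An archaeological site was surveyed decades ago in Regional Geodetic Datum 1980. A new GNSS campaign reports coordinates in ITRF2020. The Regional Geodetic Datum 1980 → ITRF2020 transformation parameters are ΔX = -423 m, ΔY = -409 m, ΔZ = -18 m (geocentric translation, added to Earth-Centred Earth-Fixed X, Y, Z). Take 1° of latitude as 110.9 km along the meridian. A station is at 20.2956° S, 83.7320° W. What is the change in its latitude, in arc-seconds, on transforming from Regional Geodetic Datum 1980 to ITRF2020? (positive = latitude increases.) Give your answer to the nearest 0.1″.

Δφ = 3.5″

sin φ = -0.346864, cos φ = 0.937916, sin λ = -0.994022, cos λ = 0.109179.
North component: ΔN = −sin φ cos λ·ΔX − sin φ sin λ·ΔY + cos φ·ΔZ = −(-0.346864)(0.109179)(-423) − (-0.346864)(-0.994022)(-409) + (0.937916)(-18) = 108.12 m.
1° of latitude spans 110900 m, so Δφ = 108.12 / 110900 × 3600 = 3.510″.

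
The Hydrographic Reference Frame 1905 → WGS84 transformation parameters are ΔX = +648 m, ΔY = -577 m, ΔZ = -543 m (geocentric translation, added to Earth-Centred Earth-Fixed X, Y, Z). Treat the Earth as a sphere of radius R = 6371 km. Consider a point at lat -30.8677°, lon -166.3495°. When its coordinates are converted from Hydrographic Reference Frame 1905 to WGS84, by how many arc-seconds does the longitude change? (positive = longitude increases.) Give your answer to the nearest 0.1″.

sin φ = -0.513057, cos φ = 0.858354, sin λ = -0.235999, cos λ = -0.971753.
East component: ΔE = −sin λ·ΔX + cos λ·ΔY = −(-0.235999)(648) + (-0.971753)(-577) = 713.63 m.
1° of latitude spans πR/180 = 111195 m; at latitude φ, 1° of longitude spans that × cos φ = 95444.6 m, so Δλ = 713.63 / 95444.6 × 3600 = 26.917″.

Δλ = 26.9″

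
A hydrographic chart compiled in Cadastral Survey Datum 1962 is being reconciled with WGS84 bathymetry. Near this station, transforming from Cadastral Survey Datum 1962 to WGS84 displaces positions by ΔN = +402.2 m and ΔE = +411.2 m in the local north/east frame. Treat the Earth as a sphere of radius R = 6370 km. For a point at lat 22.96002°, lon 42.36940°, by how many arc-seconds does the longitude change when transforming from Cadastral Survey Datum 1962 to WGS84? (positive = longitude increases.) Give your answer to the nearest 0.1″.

At latitude 22.96002°, cos φ = 0.920777.
One radian of longitude at latitude φ spans R cos φ, so Δλ = ΔE / (R cos φ) = 411.2 / (6370000 × 0.920777) = 7.0107e-05 rad = 14.461″.

Δλ = 14.5″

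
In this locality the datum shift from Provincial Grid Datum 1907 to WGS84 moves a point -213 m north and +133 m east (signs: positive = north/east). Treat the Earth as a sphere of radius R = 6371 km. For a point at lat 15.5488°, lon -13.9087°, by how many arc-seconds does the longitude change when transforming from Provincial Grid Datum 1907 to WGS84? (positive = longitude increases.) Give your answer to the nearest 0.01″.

At latitude 15.5488°, cos φ = 0.963402.
One radian of longitude at latitude φ spans R cos φ, so Δλ = ΔE / (R cos φ) = 133.0 / (6371000 × 0.963402) = 2.1669e-05 rad = 4.470″.

Δλ = 4.47″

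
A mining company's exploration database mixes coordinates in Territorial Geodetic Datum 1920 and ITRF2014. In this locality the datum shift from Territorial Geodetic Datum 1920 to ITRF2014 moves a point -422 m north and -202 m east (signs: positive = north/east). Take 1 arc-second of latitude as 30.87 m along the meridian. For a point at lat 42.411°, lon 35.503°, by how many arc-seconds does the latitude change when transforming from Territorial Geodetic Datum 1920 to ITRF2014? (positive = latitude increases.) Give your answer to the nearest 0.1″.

Δφ = -13.7″

1″ of latitude = 30.87 m, so Δφ = -422.0 / 30.87 = -13.670″.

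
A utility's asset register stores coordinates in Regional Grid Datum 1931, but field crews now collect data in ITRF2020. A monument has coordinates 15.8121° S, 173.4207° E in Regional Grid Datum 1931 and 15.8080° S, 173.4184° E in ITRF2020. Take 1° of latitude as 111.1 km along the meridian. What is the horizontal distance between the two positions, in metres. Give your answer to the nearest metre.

518 m

Δφ = -15.8080° − -15.8121° = +0.0041°; Δλ = 173.4184° − 173.4207° = -0.0023°.
ΔN = Δφ × 111100 = 455.5 m; ΔE = Δλ × 111100 × cos(-15.8121°) = -0.0023 × 111100 × 0.962160 = -245.9 m.
Distance = √(ΔE² + ΔN²) = √((-245.9)² + 455.5²) = 517.6 m.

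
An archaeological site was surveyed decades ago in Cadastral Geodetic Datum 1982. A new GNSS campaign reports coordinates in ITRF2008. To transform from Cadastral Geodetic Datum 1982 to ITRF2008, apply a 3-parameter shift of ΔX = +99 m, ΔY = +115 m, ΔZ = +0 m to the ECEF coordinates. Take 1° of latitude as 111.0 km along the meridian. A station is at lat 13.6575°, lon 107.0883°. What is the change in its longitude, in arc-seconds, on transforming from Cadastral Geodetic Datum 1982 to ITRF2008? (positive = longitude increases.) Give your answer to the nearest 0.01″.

Δλ = -4.29″

sin φ = 0.236117, cos φ = 0.971725, sin λ = 0.955853, cos λ = -0.293845.
East component: ΔE = −sin λ·ΔX + cos λ·ΔY = −(0.955853)(99) + (-0.293845)(115) = -128.42 m.
1° of latitude spans 111000 m; at latitude φ, 1° of longitude spans that × cos φ = 107861.4 m, so Δλ = -128.42 / 107861.4 × 3600 = -4.286″.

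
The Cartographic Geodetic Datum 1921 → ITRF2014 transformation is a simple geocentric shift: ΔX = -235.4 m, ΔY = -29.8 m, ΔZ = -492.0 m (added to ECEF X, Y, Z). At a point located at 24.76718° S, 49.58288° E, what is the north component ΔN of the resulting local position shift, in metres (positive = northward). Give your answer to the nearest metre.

The local north axis is (−sin φ cos λ, −sin φ sin λ, cos φ), giving ΔN = -63.938 − 9.505 − 446.745 = -520.19 m.

ΔN = -520 m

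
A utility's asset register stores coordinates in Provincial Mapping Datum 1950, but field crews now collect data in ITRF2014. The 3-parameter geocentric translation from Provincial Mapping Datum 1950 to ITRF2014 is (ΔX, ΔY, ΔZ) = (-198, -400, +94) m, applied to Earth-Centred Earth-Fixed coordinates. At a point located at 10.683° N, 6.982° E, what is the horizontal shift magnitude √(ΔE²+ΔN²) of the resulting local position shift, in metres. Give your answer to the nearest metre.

The local east axis at (φ, λ) is (−sin λ, cos λ, 0), so ΔE = −sin(6.982°)·(-198) + cos(6.982°)·(-400) = -372.97 m.
The local north axis is (−sin φ cos λ, −sin φ sin λ, cos φ), giving ΔN = 36.432 + 9.013 + 92.371 = 137.82 m.
Horizontal magnitude = √(ΔE² + ΔN²) = √((-372.97)² + 137.82²) = 397.61 m.

398 m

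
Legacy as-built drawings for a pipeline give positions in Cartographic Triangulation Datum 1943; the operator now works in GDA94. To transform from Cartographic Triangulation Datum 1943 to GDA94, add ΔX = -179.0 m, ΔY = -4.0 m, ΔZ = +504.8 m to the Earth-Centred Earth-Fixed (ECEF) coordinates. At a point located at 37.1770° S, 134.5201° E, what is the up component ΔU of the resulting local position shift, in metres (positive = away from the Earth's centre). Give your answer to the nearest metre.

ΔU = -207 m

At φ = -37.1770°, λ = 134.5201°: sin φ = -0.604279, cos φ = 0.796773, sin λ = 0.713005, cos λ = -0.701159.
ΔU = cos φ cos λ·ΔX + cos φ sin λ·ΔY + sin φ·ΔZ = (0.796773)(-0.701159)(-179.0) + (0.796773)(0.713005)(-4.0) + (-0.604279)(504.8) = -207.31 m.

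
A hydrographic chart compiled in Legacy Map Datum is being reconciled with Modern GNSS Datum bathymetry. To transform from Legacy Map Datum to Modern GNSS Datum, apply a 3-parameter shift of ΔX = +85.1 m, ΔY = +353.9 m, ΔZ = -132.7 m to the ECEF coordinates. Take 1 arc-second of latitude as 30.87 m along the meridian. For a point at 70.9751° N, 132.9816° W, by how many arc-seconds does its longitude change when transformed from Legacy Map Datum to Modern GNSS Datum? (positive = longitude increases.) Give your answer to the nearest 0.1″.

Δλ = -17.8″

sin φ = 0.945377, cos φ = 0.325979, sin λ = -0.731573, cos λ = -0.681763.
East component: ΔE = −sin λ·ΔX + cos λ·ΔY = −(-0.731573)(85.1) + (-0.681763)(353.9) = -179.02 m.
1° of latitude spans 3600 × 30.87 = 111132 m; at latitude φ, 1° of longitude spans that × cos φ = 36226.7 m, so Δλ = -179.02 / 36226.7 × 3600 = -17.790″.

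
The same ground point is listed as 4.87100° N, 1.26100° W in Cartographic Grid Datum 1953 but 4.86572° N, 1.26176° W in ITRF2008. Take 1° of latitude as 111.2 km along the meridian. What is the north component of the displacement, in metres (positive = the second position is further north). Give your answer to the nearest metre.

ΔN = -587 m

Δφ = 4.86572° − 4.87100° = -0.00528°; Δλ = -1.26176° − -1.26100° = -0.00076°.
ΔN = Δφ × 111200 = -587.1 m; ΔE = Δλ × 111200 × cos(4.87100°) = -0.00076 × 111200 × 0.996388 = -84.2 m.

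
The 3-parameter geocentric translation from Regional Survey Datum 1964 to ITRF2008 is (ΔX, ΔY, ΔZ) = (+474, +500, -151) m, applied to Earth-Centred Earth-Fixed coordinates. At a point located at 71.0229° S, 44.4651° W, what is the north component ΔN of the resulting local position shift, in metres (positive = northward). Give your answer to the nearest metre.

ΔN = -60 m

At φ = -71.0229°, λ = -44.4651°: sin φ = -0.945649, cos φ = 0.325190, sin λ = -0.700475, cos λ = 0.713677.
ΔN = −sin φ cos λ·ΔX − sin φ sin λ·ΔY + cos φ·ΔZ = −(-0.945649)(0.713677)(474) − (-0.945649)(-0.700475)(500) + (0.325190)(-151) = -60.41 m.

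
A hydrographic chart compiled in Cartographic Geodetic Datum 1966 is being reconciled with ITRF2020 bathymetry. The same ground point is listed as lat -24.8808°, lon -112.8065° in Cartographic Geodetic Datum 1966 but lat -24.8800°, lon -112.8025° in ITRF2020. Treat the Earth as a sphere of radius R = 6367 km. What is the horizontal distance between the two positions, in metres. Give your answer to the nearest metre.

413 m

Δφ = -24.8800° − -24.8808° = +0.0008°; Δλ = -112.8025° − -112.8065° = +0.0040°.
1° along a meridian = πR/180 = 111125 m.
ΔN = Δφ × 111125 = 88.9 m; ΔE = Δλ × 111125 × cos(-24.8808°) = +0.0040 × 111125 × 0.907185 = 403.2 m.
Distance = √(ΔE² + ΔN²) = √(403.2² + 88.9²) = 412.9 m.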